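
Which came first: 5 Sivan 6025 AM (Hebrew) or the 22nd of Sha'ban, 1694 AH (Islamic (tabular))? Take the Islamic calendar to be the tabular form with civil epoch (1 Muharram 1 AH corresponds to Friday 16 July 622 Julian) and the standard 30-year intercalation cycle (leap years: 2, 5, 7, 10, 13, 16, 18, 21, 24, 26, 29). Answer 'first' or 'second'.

The two dates have Julian Day Numbers 2548474 and 2548611 respectively.
Since 2548474 < 2548611, the first date comes first.

first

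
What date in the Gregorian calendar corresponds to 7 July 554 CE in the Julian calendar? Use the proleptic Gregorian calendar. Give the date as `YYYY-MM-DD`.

0554-07-09

At this point the Julian calendar is 2 days behind the Gregorian.
7 July 554 Julian + 2 days → 9 July 554 Gregorian.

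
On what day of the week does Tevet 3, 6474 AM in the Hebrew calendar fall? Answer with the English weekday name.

This is JDN 2712308 (12 December 2713 Gregorian).
Since JDN mod 7 = 4 (0 = Monday), the day is Friday.

Friday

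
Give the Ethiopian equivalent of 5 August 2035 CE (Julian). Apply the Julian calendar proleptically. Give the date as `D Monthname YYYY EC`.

Julian Day Number of the source date = 2464558.
Converting JDN 2464558 to the Ethiopian calendar gives 12 Nehase 2027 EC.

12 Nehase 2027 EC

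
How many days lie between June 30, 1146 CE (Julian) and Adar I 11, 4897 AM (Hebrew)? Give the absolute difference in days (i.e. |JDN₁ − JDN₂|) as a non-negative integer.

3433

First date → JDN 2139815; second date → JDN 2136382.
The interval is |2139815 − 2136382| = 3433 days.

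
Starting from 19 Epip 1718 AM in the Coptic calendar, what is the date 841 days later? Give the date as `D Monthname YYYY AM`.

4 Hathor 1721 AM

Counting 841 days forward from JDN 2452482 reaches JDN 2453323, which is 4 Hathor 1721 AM.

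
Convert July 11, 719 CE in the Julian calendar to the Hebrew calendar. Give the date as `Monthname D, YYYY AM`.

The source date corresponds to 15 July 719 in the proleptic Gregorian calendar (JDN 1983864).
That day falls on 19 Tammuz 4479 AM in the Hebrew calendar.

Tammuz 19, 4479 AM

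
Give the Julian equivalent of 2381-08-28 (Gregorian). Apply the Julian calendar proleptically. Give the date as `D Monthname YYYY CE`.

The Julian–Gregorian offset here is 16 days (Julian trailing).
28 August 2381 Gregorian − 16 days → 12 August 2381 Julian.

12 August 2381 CE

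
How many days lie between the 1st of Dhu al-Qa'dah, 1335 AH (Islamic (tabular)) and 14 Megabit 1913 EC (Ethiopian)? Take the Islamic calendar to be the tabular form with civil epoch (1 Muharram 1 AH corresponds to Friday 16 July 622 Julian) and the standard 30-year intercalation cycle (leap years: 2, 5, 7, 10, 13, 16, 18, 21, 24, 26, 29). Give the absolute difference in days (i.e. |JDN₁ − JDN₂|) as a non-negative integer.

JDN of the first date = 2421460.
JDN of the second date = 2422772.
|2422772 − 2421460| = 1312.

1312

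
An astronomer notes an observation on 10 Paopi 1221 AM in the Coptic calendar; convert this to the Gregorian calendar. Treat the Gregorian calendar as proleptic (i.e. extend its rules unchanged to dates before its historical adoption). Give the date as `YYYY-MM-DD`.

1504-10-17

Both dates share Julian Day Number 2270674; in the Gregorian calendar that is 17 October 1504 CE.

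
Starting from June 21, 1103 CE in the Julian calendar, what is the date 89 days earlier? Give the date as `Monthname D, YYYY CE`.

The starting date is JDN 2124100; 2124100 − 89 = 2124011.
JDN 2124011 corresponds to March 24, 1103 CE.

March 24, 1103 CE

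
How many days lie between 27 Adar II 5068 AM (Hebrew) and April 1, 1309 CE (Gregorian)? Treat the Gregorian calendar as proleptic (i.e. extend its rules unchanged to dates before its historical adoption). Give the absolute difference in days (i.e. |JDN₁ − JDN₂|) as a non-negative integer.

369

JDN of the first date = 2198884.
JDN of the second date = 2199253.
|2199253 − 2198884| = 369.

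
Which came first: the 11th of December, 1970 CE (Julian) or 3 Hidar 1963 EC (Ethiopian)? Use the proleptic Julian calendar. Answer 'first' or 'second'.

First date → JDN 2440945; second date → JDN 2440903.
JDN 2440903 < JDN 2440945, so the second date is earlier.

second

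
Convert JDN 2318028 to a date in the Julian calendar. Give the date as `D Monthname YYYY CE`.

The Gregorian equivalent of JDN 2318028 is 11 June 1634.
In the Julian calendar that day is 1 June 1634 CE.

1 June 1634 CE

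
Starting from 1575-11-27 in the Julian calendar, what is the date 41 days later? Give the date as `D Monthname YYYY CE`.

The starting date is JDN 2296657; 2296657 + 41 = 2296698.
JDN 2296698 corresponds to 7 January 1576 CE.

7 January 1576 CE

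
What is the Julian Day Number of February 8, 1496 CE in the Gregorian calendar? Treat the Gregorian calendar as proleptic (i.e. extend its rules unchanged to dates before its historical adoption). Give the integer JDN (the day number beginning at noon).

JDN 2400001 is 17 November 1858 CE (Gregorian), MJD 0; the target day is −132500 days from there, so JDN = 2267501.

2267501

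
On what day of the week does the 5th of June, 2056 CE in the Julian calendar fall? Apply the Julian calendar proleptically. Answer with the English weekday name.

Equivalently 18 June 2056 Gregorian, JDN 2472168.
JDN 2472168 mod 7 = 6, and JDN 0 was a Monday, so this is a Sunday.

Sunday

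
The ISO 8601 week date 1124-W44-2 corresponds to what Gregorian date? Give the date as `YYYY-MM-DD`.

1124-10-28

ISO week 1 of 1124 is the week containing the first Thursday of 1124.
Week 44, day 2 (Tuesday) lands on 1124-10-28.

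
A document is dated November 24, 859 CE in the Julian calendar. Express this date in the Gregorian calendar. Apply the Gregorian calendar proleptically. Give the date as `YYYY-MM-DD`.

For dates in this range the Gregorian date is 4 days ahead of the Julian.
24 November 859 Julian + 4 days → 28 November 859 Gregorian.

0859-11-28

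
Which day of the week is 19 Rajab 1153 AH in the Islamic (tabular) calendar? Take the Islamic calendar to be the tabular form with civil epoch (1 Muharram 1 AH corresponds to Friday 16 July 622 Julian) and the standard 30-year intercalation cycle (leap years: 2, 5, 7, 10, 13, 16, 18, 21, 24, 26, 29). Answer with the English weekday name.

Monday

This is JDN 2356865 (10 October 1740 Gregorian).
2356865 ≡ 0 (mod 7); counting from Monday = 0 gives Monday.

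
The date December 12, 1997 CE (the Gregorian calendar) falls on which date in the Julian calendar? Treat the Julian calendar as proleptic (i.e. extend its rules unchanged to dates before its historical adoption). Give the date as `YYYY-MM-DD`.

At this point the Julian calendar is 13 days behind the Gregorian.
12 December 1997 Gregorian − 13 days → 29 November 1997 Julian.

1997-11-29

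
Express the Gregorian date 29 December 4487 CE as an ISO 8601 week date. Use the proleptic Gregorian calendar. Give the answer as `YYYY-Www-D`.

4488-W01-1

The weekday is Monday (ISO weekday 1).
That Monday belongs to ISO week 1 of ISO year 4488.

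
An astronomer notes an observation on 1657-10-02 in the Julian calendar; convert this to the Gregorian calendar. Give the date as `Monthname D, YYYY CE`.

At this point the Julian calendar is 10 days behind the Gregorian.
2 October 1657 Julian + 10 days → 12 October 1657 Gregorian.

October 12, 1657 CE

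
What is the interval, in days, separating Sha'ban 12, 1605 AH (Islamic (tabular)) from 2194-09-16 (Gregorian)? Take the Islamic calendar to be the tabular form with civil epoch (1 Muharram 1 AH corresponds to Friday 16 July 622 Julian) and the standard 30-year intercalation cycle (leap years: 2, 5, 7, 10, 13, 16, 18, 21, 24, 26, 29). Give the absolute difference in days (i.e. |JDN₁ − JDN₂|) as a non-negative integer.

5599

JDN of the first date = 2517062.
JDN of the second date = 2522661.
|2522661 − 2517062| = 5599.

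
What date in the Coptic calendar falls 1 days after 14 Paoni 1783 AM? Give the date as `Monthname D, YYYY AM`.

Paoni 15, 1783 AM

JDN of 14 Paoni 1783 AM = 2476188.
2476188 + 1 = 2476189.
JDN 2476189 in the Coptic calendar is Paoni 15, 1783 AM.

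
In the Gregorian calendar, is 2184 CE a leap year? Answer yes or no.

yes

2184 is divisible by 4 and not by 100, so it is a leap year.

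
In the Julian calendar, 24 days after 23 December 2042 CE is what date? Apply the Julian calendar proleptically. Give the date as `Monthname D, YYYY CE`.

JDN of 23 December 2042 CE = 2467255.
2467255 + 24 = 2467279.
JDN 2467279 in the Julian calendar is January 16, 2043 CE.

January 16, 2043 CE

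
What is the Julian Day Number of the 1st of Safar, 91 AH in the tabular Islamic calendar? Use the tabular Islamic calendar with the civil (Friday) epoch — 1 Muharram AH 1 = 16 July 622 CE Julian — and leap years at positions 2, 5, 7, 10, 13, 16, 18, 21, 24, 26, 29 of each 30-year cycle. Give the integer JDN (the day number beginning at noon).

1980363

Equivalently 13 December 709 (proleptic Gregorian).
JDN 2451545 is 1 January 2000 CE (Gregorian); the target day is −471182 days from there, so JDN = 1980363.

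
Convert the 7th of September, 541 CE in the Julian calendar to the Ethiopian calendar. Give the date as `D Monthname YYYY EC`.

Julian Day Number of the source date = 1918908.
Converting JDN 1918908 to the Ethiopian calendar gives 10 Meskerem 534 EC.

10 Meskerem 534 EC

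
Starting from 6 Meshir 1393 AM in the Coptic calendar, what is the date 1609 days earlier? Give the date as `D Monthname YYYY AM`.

The starting date is JDN 2333613; 2333613 − 1609 = 2332004.
JDN 2332004 corresponds to 8 Thout 1389 AM.

8 Thout 1389 AM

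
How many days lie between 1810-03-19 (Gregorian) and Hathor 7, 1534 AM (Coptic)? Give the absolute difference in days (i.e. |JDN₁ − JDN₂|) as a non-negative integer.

2798

JDN of the first date = 2382226.
JDN of the second date = 2385024.
|2385024 − 2382226| = 2798.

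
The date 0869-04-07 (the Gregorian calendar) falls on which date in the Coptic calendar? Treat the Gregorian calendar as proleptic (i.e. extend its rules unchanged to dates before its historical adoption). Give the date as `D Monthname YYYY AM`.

8 Parmouti 585 AM

Both dates share Julian Day Number 2038553; in the Coptic calendar that is 8 Parmouti 585 AM.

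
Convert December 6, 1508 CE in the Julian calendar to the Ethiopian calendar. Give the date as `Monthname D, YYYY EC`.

Tahsas 10, 1501 EC

Julian Day Number of the source date = 2272195.
Converting JDN 2272195 to the Ethiopian calendar gives 10 Tahsas 1501 EC.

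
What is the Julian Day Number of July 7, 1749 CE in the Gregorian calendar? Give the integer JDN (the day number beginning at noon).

2360057

JDN 2400001 is 17 November 1858 CE (Gregorian), MJD 0; the target day is −39944 days from there, so JDN = 2360057.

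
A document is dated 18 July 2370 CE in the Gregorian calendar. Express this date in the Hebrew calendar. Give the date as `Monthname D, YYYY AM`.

Both dates share Julian Day Number 2586883; in the Hebrew calendar that is 23 Tammuz 6130 AM.

Tammuz 23, 6130 AM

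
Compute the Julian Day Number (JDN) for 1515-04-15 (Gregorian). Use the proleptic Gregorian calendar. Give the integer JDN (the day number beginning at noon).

JDN 2299161 is 15 October 1582 CE (Gregorian); the target day is −24655 days from there, so JDN = 2274506.

2274506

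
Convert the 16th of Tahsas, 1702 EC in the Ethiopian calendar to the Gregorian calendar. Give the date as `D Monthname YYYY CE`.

Julian Day Number of the source date = 2345616.
Converting JDN 2345616 to the Gregorian calendar gives 23 December 1709 CE.

23 December 1709 CE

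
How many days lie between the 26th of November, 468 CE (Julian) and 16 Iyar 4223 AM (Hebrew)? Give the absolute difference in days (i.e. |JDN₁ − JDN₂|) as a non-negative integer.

2046

First date → JDN 1892325; second date → JDN 1890279.
The interval is |1892325 − 1890279| = 2046 days.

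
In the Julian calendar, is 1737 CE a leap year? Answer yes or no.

no

1737 mod 4 = 1, so it is a common year in the Julian calendar.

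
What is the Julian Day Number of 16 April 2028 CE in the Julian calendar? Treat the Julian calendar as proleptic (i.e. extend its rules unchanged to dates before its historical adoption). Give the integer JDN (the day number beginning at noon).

Equivalently 29 April 2028 (Gregorian).
JDN 2299161 is 15 October 1582 CE (Gregorian); the target day is +162730 days from there, so JDN = 2461891.

2461891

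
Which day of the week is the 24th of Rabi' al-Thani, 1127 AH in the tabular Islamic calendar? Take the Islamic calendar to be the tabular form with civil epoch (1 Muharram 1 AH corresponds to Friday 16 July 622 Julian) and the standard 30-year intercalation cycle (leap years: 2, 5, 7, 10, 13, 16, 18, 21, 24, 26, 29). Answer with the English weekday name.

In the Gregorian calendar this is 29 April 1715 (JDN 2347569).
Since JDN mod 7 = 0 (0 = Monday), the day is Monday.

Monday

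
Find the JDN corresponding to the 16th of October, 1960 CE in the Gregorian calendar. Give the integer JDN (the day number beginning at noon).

JDN 2400001 is 17 November 1858 CE (Gregorian), MJD 0; the target day is +37223 days from there, so JDN = 2437224.

2437224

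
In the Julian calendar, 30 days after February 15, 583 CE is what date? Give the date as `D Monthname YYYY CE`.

17 March 583 CE

Counting 30 days forward from JDN 1934044 reaches JDN 1934074, which is 17 March 583 CE.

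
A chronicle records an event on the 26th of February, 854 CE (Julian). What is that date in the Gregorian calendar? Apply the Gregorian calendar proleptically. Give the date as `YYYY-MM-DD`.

At this point the Julian calendar is 4 days behind the Gregorian.
26 February 854 Julian + 4 days → 2 March 854 Gregorian.

0854-03-02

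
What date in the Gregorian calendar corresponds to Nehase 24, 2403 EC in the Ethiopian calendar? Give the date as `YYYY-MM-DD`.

2411-09-02

Both dates share Julian Day Number 2601904; in the Gregorian calendar that is 2 September 2411 CE.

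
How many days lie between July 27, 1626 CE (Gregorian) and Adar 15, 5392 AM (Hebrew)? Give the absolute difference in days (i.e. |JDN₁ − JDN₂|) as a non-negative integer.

First date → JDN 2315152; second date → JDN 2317203.
The interval is |2315152 − 2317203| = 2051 days.

2051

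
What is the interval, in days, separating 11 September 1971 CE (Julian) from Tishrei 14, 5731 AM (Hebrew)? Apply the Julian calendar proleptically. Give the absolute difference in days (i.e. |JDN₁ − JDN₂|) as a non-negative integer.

First date → JDN 2441219; second date → JDN 2440874.
The interval is |2441219 − 2440874| = 345 days.

345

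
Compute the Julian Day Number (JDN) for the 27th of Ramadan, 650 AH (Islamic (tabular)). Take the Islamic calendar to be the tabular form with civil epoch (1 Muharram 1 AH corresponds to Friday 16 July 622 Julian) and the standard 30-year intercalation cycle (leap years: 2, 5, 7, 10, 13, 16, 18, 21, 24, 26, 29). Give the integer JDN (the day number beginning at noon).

In the proleptic Gregorian calendar the same day is 8 December 1252.
JDN 2451545 is 1 January 2000 CE (Gregorian); the target day is −272859 days from there, so JDN = 2178686.

2178686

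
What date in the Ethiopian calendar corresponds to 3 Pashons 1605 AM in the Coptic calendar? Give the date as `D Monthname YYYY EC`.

Julian Day Number of the source date = 2411133.
Converting JDN 2411133 to the Ethiopian calendar gives 3 Ginbot 1881 EC.

3 Ginbot 1881 EC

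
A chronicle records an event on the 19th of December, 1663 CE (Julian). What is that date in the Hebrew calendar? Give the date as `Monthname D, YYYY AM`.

The source date corresponds to 29 December 1663 in the Gregorian calendar (JDN 2328821).
That day falls on 30 Kislev 5424 AM in the Hebrew calendar.

Kislev 30, 5424 AM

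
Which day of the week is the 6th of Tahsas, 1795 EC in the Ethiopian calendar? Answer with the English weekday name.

Equivalently 14 December 1802 Gregorian, JDN 2379574.
2379574 ≡ 1 (mod 7); counting from Monday = 0 gives Tuesday.

Tuesday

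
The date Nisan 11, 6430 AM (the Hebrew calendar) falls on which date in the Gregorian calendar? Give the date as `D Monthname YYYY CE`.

24 April 2670 CE

Julian Day Number of the source date = 2696371.
Converting JDN 2696371 to the Gregorian calendar gives 24 April 2670 CE.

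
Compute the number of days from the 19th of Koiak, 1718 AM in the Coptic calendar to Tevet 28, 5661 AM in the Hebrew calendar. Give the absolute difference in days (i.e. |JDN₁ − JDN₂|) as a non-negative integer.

36868

First date → JDN 2452272; second date → JDN 2415404.
The interval is |2452272 − 2415404| = 36868 days.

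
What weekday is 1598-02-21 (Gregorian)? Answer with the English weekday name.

Since JDN mod 7 = 5 (0 = Monday), the day is Saturday.

Saturday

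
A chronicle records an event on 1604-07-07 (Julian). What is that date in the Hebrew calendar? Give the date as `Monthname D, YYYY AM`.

Tammuz 19, 5364 AM

Both dates share Julian Day Number 2307107; in the Hebrew calendar that is 19 Tammuz 5364 AM.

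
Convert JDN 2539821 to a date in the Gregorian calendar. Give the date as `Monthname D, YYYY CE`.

JDN 2451545 is 1 Jan 2000; 2539821 is +88276 days from there.

September 10, 2241 CE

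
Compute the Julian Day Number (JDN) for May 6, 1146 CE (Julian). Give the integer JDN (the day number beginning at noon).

2139760

Equivalently 13 May 1146 (proleptic Gregorian).
JDN 2451545 is 1 January 2000 CE (Gregorian); the target day is −311785 days from there, so JDN = 2139760.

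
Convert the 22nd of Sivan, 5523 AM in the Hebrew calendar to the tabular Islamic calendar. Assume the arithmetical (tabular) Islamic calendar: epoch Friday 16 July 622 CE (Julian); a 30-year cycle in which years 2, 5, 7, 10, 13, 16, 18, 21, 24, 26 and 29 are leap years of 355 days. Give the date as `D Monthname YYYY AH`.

21 Dhu al-Qa'dah 1176 AH

The source date corresponds to 3 June 1763 in the Gregorian calendar (JDN 2365136).
That day falls on 21 Dhu al-Qa'dah 1176 AH in the tabular Islamic calendar.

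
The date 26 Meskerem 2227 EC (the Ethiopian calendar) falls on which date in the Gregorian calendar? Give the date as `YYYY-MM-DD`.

Julian Day Number of the source date = 2537292.
Converting JDN 2537292 to the Gregorian calendar gives 8 October 2234 CE.

2234-10-08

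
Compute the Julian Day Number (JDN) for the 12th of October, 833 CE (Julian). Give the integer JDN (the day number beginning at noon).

In the proleptic Gregorian calendar the same day is 16 October 833.
JDN 2299161 is 15 October 1582 CE (Gregorian); the target day is −273565 days from there, so JDN = 2025596.

2025596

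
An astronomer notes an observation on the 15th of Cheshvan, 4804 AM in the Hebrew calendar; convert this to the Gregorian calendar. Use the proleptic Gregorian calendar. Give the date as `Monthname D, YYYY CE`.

Julian Day Number of the source date = 2102308.
Converting JDN 2102308 to the Gregorian calendar gives 28 October 1043 CE.

October 28, 1043 CE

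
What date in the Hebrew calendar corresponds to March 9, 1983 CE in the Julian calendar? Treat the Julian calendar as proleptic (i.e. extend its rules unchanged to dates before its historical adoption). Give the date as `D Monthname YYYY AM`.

8 Nisan 5743 AM

The source date corresponds to 22 March 1983 in the Gregorian calendar (JDN 2445416).
That day falls on 8 Nisan 5743 AM in the Hebrew calendar.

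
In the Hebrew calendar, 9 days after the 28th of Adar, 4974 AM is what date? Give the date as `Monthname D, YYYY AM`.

Nisan 8, 4974 AM

JDN of the 28th of Adar, 4974 AM = 2164541.
2164541 + 9 = 2164550.
JDN 2164550 in the Hebrew calendar is Nisan 8, 4974 AM.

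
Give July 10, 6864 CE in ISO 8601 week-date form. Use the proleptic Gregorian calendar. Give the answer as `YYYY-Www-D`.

The weekday is Thursday (ISO weekday 4).
That Thursday belongs to ISO week 28 of ISO year 6864.

6864-W28-4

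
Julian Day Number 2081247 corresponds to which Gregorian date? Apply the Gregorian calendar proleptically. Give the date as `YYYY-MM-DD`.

Counting from JDN 2299161 = 15 Oct 1582 gives an offset of -217914 days.

0986-02-27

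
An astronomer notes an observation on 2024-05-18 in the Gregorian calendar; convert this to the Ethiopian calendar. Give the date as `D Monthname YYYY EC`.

10 Ginbot 2016 EC

Julian Day Number of the source date = 2460449.
Converting JDN 2460449 to the Ethiopian calendar gives 10 Ginbot 2016 EC.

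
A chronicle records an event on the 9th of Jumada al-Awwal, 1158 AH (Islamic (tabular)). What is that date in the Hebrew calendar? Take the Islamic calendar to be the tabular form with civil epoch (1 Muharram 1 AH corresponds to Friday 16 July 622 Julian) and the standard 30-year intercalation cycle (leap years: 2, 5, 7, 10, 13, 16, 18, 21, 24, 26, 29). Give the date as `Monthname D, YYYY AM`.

Sivan 9, 5505 AM

Julian Day Number of the source date = 2358568.
Converting JDN 2358568 to the Hebrew calendar gives 9 Sivan 5505 AM.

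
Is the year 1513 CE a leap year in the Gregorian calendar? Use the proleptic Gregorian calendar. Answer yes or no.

no

1513 is not divisible by 4, so it is a common year.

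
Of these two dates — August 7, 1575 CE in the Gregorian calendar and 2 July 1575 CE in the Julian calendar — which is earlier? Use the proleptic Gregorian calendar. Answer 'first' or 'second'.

The two dates have Julian Day Numbers 2296535 and 2296509 respectively.
Since 2296509 < 2296535, the second date comes first.

second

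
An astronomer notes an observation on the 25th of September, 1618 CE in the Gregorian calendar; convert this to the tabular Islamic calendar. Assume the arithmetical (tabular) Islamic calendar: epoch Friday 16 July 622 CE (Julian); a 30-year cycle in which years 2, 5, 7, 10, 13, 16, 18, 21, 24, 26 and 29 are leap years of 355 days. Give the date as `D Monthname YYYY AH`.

Both dates share Julian Day Number 2312290; in the tabular Islamic calendar that is 5 Shawwal 1027 AH.

5 Shawwal 1027 AH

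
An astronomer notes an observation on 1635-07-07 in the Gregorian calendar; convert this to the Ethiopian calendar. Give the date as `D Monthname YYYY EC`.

3 Hamle 1627 EC

Julian Day Number of the source date = 2318419.
Converting JDN 2318419 to the Ethiopian calendar gives 3 Hamle 1627 EC.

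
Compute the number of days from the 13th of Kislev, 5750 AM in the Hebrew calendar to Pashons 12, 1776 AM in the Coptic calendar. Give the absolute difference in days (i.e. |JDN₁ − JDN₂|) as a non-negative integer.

First date → JDN 2447872; second date → JDN 2473600.
The interval is |2447872 − 2473600| = 25728 days.

25728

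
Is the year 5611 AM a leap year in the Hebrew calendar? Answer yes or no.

Hebrew year 5611 is year 6 of its 19-year Metonic cycle; leap years are at positions 3, 6, 8, 11, 14, 17, 19, so it is a leap year (13 months).

yes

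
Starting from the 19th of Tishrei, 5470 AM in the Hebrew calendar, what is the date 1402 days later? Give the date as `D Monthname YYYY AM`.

3 Av 5473 AM

The starting date is JDN 2345525; 2345525 + 1402 = 2346927.
JDN 2346927 corresponds to 3 Av 5473 AM.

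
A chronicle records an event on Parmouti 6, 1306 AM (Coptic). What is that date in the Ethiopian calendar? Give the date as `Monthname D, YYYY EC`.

Miyazya 6, 1582 EC

Both dates share Julian Day Number 2301896; in the Ethiopian calendar that is 6 Miyazya 1582 EC.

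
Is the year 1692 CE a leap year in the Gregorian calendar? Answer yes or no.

yes

1692 is divisible by 4 and not by 100, so it is a leap year.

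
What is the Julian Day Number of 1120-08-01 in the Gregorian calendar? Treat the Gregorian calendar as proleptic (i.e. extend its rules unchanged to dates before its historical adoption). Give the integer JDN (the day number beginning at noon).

2130344

JDN 2400001 is 17 November 1858 CE (Gregorian), MJD 0; the target day is −269657 days from there, so JDN = 2130344.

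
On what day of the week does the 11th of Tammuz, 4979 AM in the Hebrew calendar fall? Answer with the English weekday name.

Wednesday

In the proleptic Gregorian calendar this is 3 July 1219 (JDN 2166474).
2166474 ≡ 2 (mod 7); counting from Monday = 0 gives Wednesday.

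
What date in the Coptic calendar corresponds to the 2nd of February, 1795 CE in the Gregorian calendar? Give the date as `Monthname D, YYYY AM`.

Tobi 27, 1511 AM

Julian Day Number of the source date = 2376703.
Converting JDN 2376703 to the Coptic calendar gives 27 Tobi 1511 AM.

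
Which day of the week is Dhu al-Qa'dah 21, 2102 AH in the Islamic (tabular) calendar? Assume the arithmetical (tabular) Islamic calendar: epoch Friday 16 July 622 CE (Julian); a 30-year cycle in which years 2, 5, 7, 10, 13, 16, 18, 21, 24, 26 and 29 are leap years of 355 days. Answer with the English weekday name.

Equivalently 5 November 2661 Gregorian, JDN 2693279.
JDN 2693279 mod 7 = 1, and JDN 0 was a Monday, so this is a Tuesday.

Tuesday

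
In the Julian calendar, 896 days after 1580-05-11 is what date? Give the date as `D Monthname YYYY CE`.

Counting 896 days forward from JDN 2298284 reaches JDN 2299180, which is 24 October 1582 CE.

24 October 1582 CE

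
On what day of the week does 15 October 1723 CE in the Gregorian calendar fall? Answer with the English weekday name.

Friday

Since JDN mod 7 = 4 (0 = Monday), the day is Friday.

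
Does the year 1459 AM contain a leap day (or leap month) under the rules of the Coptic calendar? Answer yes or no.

yes

1459 mod 4 = 3; in the Coptic calendar a year is leap when year mod 4 = 3, so it is a leap year.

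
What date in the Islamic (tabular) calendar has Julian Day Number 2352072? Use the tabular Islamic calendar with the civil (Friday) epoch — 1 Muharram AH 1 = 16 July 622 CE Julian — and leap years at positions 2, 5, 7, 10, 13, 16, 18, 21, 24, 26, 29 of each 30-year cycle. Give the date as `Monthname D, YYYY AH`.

JDN 2352072 is 27 August 1727 in the Gregorian calendar.
In the tabular Islamic calendar that day is Muharram 9, 1140 AH.

Muharram 9, 1140 AH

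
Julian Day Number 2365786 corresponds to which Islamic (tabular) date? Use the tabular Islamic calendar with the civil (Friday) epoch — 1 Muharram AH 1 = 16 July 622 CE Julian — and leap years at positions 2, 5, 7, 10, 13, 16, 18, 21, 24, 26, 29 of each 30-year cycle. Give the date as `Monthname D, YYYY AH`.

The Gregorian equivalent of JDN 2365786 is 14 March 1765.
In the tabular Islamic calendar that day is Ramadan 21, 1178 AH.

Ramadan 21, 1178 AH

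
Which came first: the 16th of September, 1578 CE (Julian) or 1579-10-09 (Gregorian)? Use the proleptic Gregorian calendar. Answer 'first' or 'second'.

first

First date → JDN 2297681; second date → JDN 2298059.
JDN 2297681 < JDN 2298059, so the first date is earlier.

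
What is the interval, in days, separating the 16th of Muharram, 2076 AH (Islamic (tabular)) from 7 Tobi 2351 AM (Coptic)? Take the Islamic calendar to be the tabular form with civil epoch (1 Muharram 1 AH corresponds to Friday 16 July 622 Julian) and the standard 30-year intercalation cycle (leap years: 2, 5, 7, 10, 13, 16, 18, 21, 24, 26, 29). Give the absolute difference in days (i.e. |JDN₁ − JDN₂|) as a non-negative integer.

273

First date → JDN 2683766; second date → JDN 2683493.
The interval is |2683766 − 2683493| = 273 days.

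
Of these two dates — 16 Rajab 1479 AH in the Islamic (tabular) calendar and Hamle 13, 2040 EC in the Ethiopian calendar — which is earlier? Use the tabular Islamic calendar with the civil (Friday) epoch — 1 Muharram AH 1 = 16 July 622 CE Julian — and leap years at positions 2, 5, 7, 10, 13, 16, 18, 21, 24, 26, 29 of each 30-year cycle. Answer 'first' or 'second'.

Converting both to JDN: 2472386 vs 2469278; the smaller is the second.

second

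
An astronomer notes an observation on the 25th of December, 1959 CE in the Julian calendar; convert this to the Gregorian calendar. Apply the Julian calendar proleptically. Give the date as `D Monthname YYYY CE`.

The Julian–Gregorian offset here is 13 days (Julian trailing).
25 December 1959 Julian + 13 days → 7 January 1960 Gregorian.

7 January 1960 CE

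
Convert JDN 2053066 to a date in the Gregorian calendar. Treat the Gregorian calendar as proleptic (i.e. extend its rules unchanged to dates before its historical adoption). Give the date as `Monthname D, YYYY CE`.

JDN 2451545 is 1 Jan 2000; 2053066 is −398479 days from there.

January 1, 909 CE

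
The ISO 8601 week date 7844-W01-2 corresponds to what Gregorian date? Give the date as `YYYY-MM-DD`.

ISO week 1 of 7844 is the week containing the first Thursday of 7844.
Week 1, day 2 (Tuesday) lands on 7844-01-02.

7844-01-02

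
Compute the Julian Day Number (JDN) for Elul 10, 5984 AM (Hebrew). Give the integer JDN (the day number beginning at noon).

In the Gregorian calendar the same day is 25 August 2224.
JDN 2451545 is 1 January 2000 CE (Gregorian); the target day is +82051 days from there, so JDN = 2533596.

2533596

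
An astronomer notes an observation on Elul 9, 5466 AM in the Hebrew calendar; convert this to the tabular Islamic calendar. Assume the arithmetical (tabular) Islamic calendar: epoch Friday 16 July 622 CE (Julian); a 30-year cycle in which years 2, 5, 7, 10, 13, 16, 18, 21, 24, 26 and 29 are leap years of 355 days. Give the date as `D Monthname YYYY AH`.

Julian Day Number of the source date = 2344394.
Converting JDN 2344394 to the tabular Islamic calendar gives 9 Jumada al-Awwal 1118 AH.

9 Jumada al-Awwal 1118 AH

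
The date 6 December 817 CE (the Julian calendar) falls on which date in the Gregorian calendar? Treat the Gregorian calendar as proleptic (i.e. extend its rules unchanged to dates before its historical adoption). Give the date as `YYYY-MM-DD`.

0817-12-10

At this point the Julian calendar is 4 days behind the Gregorian.
6 December 817 Julian + 4 days → 10 December 817 Gregorian.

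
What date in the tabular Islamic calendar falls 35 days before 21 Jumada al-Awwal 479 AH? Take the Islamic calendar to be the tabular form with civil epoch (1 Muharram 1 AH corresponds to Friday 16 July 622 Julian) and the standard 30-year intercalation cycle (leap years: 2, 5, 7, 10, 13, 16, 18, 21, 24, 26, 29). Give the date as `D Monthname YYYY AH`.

Counting 35 days back from JDN 2117965 reaches JDN 2117930, which is 15 Rabi' al-Thani 479 AH.

15 Rabi' al-Thani 479 AH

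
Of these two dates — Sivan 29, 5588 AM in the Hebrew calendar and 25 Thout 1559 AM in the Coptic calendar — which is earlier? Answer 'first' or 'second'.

first

Converting both to JDN: 2388885 vs 2394113; the smaller is the first.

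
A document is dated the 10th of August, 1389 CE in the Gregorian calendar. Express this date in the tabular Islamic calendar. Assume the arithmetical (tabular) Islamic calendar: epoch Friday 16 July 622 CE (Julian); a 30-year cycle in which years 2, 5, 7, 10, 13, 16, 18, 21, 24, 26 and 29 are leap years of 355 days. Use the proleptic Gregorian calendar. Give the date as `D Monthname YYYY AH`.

8 Sha'ban 791 AH

Both dates share Julian Day Number 2228604; in the tabular Islamic calendar that is 8 Sha'ban 791 AH.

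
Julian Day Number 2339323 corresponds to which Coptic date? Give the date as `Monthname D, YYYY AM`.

The Gregorian equivalent of JDN 2339323 is 29 September 1692.
In the Coptic calendar that day is Thout 22, 1409 AM.

Thout 22, 1409 AM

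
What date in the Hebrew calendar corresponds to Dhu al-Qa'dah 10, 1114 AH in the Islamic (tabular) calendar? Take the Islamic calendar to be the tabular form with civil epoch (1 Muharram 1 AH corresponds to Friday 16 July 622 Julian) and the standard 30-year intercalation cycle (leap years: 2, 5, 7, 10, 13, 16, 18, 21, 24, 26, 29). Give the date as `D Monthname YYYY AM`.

The source date corresponds to 28 March 1703 in the Gregorian calendar (JDN 2343154).
That day falls on 11 Nisan 5463 AM in the Hebrew calendar.

11 Nisan 5463 AM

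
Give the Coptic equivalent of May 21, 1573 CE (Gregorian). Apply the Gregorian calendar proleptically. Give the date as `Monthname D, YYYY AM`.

Pashons 16, 1289 AM

Both dates share Julian Day Number 2295727; in the Coptic calendar that is 16 Pashons 1289 AM.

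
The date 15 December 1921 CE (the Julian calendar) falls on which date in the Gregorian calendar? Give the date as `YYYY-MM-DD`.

1921-12-28

For dates in this range the Gregorian date is 13 days ahead of the Julian.
15 December 1921 Julian + 13 days → 28 December 1921 Gregorian.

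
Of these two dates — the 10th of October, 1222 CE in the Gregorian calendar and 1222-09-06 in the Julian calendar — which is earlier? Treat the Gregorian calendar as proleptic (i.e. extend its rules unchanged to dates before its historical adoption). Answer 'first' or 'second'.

second

First date → JDN 2167669; second date → JDN 2167642.
JDN 2167642 < JDN 2167669, so the second date is earlier.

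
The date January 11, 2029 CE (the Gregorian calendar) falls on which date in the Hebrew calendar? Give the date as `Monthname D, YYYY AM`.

Julian Day Number of the source date = 2462148.
Converting JDN 2462148 to the Hebrew calendar gives 24 Tevet 5789 AM.

Tevet 24, 5789 AM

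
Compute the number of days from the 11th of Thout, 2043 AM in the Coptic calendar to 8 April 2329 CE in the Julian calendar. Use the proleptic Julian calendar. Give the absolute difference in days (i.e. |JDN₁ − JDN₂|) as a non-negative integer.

JDN of the first date = 2570880.
JDN of the second date = 2571823.
|2571823 − 2570880| = 943.

943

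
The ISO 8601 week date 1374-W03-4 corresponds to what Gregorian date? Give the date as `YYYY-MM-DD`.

ISO week 1 of 1374 is the week containing the first Thursday of 1374.
Week 3, day 4 (Thursday) lands on 1374-01-20.

1374-01-20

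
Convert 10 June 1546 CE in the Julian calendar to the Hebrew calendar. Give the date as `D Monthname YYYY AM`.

10 Tammuz 5306 AM

Both dates share Julian Day Number 2285895; in the Hebrew calendar that is 10 Tammuz 5306 AM.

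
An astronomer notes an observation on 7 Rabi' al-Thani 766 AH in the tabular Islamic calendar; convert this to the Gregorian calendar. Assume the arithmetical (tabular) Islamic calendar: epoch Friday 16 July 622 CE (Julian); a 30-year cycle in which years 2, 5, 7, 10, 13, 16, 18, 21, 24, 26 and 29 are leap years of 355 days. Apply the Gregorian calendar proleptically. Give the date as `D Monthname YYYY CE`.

9 January 1365 CE

Both dates share Julian Day Number 2219625; in the Gregorian calendar that is 9 January 1365 CE.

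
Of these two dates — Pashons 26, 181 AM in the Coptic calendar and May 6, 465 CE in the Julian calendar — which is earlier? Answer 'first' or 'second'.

second

Converting both to JDN: 1891040 vs 1891025; the smaller is the second.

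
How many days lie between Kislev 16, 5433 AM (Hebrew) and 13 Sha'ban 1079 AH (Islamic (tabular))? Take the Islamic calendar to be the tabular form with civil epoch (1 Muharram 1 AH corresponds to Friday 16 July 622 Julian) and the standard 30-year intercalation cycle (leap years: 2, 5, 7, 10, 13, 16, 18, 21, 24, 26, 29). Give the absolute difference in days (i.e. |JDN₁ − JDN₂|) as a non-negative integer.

1419

JDN of the first date = 2332085.
JDN of the second date = 2330666.
|2330666 − 2332085| = 1419.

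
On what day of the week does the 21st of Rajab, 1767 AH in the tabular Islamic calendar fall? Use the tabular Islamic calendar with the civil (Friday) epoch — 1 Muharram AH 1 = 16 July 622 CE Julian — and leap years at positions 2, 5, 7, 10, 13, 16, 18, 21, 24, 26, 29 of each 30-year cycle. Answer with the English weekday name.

In the Gregorian calendar this is 2 July 2336 (JDN 2574449).
2574449 ≡ 3 (mod 7); counting from Monday = 0 gives Thursday.

Thursday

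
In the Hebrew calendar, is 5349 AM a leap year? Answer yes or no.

Hebrew year 5349 is year 10 of its 19-year Metonic cycle; leap years are at positions 3, 6, 8, 11, 14, 17, 19, so it is a common year (12 months).

no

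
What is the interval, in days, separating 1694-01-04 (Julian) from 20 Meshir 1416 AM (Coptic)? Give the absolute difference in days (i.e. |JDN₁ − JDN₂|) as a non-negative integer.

JDN of the first date = 2339795.
JDN of the second date = 2342028.
|2342028 − 2339795| = 2233.

2233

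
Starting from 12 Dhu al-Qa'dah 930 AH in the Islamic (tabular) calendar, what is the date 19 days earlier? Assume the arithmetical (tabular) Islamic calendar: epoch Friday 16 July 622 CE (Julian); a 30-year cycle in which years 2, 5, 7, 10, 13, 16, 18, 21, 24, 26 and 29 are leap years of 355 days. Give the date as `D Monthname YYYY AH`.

22 Shawwal 930 AH

JDN of 12 Dhu al-Qa'dah 930 AH = 2277953.
2277953 − 19 = 2277934.
JDN 2277934 in the tabular Islamic calendar is 22 Shawwal 930 AH.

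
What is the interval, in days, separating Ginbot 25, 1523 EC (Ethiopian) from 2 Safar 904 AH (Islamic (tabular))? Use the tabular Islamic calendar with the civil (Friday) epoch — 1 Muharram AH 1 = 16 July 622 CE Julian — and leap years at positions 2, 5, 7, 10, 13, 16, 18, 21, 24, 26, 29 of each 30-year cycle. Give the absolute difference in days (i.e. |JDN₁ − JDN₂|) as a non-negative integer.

First date → JDN 2280395; second date → JDN 2268464.
The interval is |2280395 − 2268464| = 11931 days.

11931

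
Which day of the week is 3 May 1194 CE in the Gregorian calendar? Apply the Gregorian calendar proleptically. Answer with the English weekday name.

Tuesday

2157282 ≡ 1 (mod 7); counting from Monday = 0 gives Tuesday.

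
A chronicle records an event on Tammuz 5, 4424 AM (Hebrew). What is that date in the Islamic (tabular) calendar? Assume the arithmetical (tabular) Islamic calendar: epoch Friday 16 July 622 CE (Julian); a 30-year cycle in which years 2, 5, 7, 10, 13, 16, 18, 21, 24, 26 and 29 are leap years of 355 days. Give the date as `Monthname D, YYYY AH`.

Rabi' al-Awwal 3, 44 AH

Julian Day Number of the source date = 1963739.
Converting JDN 1963739 to the tabular Islamic calendar gives 3 Rabi' al-Awwal 44 AH.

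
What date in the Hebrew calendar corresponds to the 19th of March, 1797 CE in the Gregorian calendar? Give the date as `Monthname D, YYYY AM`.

Adar 21, 5557 AM

Julian Day Number of the source date = 2377479.
Converting JDN 2377479 to the Hebrew calendar gives 21 Adar 5557 AM.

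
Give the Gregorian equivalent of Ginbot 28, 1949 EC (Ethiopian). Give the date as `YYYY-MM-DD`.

1957-06-05

Both dates share Julian Day Number 2435995; in the Gregorian calendar that is 5 June 1957 CE.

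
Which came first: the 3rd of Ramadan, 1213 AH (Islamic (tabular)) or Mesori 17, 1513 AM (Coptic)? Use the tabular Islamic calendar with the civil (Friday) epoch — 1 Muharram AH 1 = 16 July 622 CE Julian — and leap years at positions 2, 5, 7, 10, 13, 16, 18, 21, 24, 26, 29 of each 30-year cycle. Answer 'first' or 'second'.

First date → JDN 2378170; second date → JDN 2377634.
JDN 2377634 < JDN 2378170, so the second date is earlier.

second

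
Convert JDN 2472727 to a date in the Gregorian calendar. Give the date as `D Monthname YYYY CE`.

Counting from JDN 2299161 = 15 Oct 1582 gives an offset of 173566 days.

29 December 2057 CE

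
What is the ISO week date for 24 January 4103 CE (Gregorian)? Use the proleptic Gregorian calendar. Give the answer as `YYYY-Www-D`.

The weekday is Wednesday (ISO weekday 3).
That Wednesday belongs to ISO week 4 of ISO year 4103.

4103-W04-3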